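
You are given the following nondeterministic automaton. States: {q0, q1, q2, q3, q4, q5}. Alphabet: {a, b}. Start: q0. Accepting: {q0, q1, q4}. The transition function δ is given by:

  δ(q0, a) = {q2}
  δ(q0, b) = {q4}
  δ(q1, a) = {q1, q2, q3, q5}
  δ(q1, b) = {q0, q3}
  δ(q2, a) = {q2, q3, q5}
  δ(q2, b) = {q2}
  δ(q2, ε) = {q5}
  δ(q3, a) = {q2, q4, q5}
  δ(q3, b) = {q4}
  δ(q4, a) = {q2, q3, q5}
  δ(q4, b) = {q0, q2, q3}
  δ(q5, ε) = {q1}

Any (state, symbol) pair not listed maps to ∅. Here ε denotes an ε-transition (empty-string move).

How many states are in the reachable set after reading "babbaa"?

Start in {q0}.
Read 'b': {q0} → {q4}.
Read 'a': {q4} → {q1, q2, q3, q5}.
Read 'b': {q1, q2, q3, q5} → {q0, q1, q2, q3, q4, q5}.
Read 'b': {q0, q1, q2, q3, q4, q5} → {q0, q1, q2, q3, q4, q5}.
Read 'a': {q0, q1, q2, q3, q4, q5} → {q1, q2, q3, q4, q5}.
Read 'a': {q1, q2, q3, q4, q5} → {q1, q2, q3, q4, q5}.
That set has 5 states.

5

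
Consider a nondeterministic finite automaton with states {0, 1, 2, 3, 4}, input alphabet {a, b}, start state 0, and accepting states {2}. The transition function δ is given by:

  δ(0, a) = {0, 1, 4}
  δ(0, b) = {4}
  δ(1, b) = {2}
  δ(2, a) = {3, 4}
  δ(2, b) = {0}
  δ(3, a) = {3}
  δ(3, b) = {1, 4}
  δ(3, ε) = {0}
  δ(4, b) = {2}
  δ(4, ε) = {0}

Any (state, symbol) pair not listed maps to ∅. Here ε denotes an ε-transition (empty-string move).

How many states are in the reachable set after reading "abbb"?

Start in {0}.
Read 'a': {0} → {0, 1, 4}.
Read 'b': {0, 1, 4} → {0, 2, 4}.
Read 'b': {0, 2, 4} → {0, 2, 4}.
Read 'b': {0, 2, 4} → {0, 2, 4}.
That set has 3 states.

3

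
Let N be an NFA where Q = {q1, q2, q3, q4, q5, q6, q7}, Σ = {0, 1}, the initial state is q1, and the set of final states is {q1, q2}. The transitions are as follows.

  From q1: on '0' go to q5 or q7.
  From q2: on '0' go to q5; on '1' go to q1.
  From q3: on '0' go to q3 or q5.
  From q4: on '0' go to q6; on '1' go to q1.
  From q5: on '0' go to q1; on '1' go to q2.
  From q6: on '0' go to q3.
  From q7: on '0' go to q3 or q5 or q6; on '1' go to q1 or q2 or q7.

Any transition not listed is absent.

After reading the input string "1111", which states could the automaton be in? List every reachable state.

Start in {q1}.
Read '1': q1→∅; now ∅.
The set is empty and remains empty for the remaining 3 symbols.

∅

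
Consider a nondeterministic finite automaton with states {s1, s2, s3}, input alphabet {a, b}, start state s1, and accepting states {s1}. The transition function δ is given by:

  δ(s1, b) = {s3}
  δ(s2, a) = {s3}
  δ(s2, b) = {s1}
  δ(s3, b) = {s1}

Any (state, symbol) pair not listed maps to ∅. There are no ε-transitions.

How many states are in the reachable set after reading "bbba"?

Start in {s1}.
Read 'b': s1→{s3}; now {s3}.
Read 'b': s3→{s1}; now {s1}.
Read 'b': s1→{s3}; now {s3}.
Read 'a': s3→∅; now ∅.
That set has 0 states.

0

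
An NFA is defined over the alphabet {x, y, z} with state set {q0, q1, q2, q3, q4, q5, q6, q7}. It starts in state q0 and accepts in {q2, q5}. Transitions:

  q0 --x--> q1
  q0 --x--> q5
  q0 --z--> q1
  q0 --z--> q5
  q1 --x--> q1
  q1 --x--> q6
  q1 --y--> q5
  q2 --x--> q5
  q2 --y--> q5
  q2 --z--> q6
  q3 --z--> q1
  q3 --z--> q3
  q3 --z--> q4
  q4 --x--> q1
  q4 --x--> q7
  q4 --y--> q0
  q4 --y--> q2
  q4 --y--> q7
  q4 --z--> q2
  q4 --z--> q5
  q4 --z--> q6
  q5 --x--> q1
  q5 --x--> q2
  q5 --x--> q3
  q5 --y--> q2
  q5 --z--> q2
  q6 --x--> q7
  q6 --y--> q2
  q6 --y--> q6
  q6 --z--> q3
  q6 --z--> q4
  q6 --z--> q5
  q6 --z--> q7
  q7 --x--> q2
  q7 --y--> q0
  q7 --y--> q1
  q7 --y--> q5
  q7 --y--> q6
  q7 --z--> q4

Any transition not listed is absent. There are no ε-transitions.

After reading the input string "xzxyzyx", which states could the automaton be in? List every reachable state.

{q5, q7}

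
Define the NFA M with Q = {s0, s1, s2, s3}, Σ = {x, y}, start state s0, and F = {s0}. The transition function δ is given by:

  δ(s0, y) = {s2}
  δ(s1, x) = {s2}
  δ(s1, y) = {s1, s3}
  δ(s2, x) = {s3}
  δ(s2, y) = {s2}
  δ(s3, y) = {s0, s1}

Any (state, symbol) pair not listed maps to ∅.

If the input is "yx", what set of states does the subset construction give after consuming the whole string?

{s3}

Start in {s0}.
Read 'y': s0→{s2}; now {s2}.
Read 'x': s2→{s3}; now {s3}.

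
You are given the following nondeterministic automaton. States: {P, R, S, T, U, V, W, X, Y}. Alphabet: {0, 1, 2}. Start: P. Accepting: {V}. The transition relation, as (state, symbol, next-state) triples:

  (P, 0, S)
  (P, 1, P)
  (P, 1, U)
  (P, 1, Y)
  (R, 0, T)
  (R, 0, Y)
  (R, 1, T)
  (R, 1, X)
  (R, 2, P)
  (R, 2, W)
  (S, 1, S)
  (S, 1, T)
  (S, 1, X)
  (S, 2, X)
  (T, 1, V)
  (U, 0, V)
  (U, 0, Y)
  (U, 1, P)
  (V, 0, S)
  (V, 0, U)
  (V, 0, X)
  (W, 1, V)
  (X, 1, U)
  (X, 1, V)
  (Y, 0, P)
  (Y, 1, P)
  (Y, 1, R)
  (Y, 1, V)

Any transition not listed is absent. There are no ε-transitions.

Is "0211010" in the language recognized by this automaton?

Start in {P}.
Read '0': P→{S}; now {S}.
Read '2': S→{X}; now {X}.
Read '1': X→{U, V}; now {U, V}.
Read '1': U→{P}, V→∅; now {P}.
Read '0': P→{S}; now {S}.
Read '1': S→{S, T, X}; now {S, T, X}.
Read '0': S→∅, T→∅, X→∅; now ∅.
The final set ∅ contains no accepting state.

No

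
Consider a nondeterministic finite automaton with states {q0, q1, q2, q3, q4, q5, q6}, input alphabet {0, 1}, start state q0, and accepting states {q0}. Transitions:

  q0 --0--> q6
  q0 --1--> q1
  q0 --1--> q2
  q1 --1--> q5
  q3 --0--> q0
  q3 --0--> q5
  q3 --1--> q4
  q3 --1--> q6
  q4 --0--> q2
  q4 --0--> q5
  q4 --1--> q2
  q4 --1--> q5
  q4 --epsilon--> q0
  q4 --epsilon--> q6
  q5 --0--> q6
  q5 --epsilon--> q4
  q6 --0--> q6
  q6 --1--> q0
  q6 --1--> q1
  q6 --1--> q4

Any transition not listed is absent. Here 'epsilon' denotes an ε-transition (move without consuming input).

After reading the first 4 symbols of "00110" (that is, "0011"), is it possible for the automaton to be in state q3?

Start in {q0}.
Read '0': {q0} → {q6}.
Read '0': {q6} → {q6}.
Read '1': {q6} → {q0, q1, q4, q6}.
Read '1': {q0, q1, q4, q6} → {q0, q1, q2, q4, q5, q6}.
State q3 is not in {q0, q1, q2, q4, q5, q6}.

No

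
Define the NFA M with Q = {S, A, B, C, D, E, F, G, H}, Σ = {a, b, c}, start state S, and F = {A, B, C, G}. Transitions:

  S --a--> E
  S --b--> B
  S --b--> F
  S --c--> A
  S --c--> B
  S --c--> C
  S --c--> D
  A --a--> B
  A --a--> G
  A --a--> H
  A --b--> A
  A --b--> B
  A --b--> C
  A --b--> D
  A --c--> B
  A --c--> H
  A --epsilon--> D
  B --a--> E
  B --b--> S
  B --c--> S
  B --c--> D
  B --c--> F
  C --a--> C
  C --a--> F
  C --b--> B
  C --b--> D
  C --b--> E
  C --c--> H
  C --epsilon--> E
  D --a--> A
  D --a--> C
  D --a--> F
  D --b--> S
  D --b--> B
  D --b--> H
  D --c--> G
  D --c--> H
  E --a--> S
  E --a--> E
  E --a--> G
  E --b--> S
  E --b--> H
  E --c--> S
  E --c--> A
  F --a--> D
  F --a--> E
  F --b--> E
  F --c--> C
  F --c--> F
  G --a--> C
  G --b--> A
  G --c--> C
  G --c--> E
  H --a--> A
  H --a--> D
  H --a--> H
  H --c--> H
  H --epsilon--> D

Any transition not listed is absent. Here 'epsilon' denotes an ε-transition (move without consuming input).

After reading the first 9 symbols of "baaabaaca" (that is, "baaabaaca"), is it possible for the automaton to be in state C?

Start in {S}.
Read 'b': S→{B, F}; now {B, F}.
Read 'a': B→{E}, F→{D, E}; now {D, E}.
Read 'a': D→{A, C, F}, E→{S, E, G}; union {S, A, C, E, F, G}; ε-closure = {S, A, C, D, E, F, G}.
Read 'a': S→{E}, A→{B, G, H}, C→{C, F}, D→{A, C, F}, E→{S, E, G}, F→{D, E}, G→{C}; now {S, A, B, C, D, E, F, G, H}.
Read 'b': S→{B, F}, A→{A, B, C, D}, B→{S}, C→{B, D, E}, D→{S, B, H}, E→{S, H}, F→{E}, G→{A}, H→∅; now {S, A, B, C, D, E, F, H}.
Read 'a': S→{E}, A→{B, G, H}, B→{E}, C→{C, F}, D→{A, C, F}, E→{S, E, G}, F→{D, E}, H→{A, D, H}; now {S, A, B, C, D, E, F, G, H}.
Read 'a': S→{E}, A→{B, G, H}, B→{E}, C→{C, F}, D→{A, C, F}, E→{S, E, G}, F→{D, E}, G→{C}, H→{A, D, H}; now {S, A, B, C, D, E, F, G, H}.
Read 'c': S→{A, B, C, D}, A→{B, H}, B→{S, D, F}, C→{H}, D→{G, H}, E→{S, A}, F→{C, F}, G→{C, E}, H→{H}; now {S, A, B, C, D, E, F, G, H}.
Read 'a': S→{E}, A→{B, G, H}, B→{E}, C→{C, F}, D→{A, C, F}, E→{S, E, G}, F→{D, E}, G→{C}, H→{A, D, H}; now {S, A, B, C, D, E, F, G, H}.
State C is in {S, A, B, C, D, E, F, G, H}.

Yes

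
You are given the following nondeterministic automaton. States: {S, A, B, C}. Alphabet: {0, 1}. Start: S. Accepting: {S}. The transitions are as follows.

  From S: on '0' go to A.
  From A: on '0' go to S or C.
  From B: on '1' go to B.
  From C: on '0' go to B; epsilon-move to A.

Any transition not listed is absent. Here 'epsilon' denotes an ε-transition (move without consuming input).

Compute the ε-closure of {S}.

Begin with {S}.
No ε-moves leave this set, so the closure equals the set itself.

{S}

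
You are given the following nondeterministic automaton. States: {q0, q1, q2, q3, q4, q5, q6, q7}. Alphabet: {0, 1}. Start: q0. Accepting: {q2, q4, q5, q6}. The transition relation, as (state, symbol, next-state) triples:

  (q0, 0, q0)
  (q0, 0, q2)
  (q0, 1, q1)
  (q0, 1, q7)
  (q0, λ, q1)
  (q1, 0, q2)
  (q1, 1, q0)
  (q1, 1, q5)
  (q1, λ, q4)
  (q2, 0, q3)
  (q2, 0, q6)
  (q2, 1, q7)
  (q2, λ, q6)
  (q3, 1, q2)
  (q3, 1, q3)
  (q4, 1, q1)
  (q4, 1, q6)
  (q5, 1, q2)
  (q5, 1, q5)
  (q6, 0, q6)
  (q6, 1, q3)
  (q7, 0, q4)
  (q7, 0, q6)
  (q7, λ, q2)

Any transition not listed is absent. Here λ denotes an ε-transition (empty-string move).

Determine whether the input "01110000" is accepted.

Yes

Start: ε-closure({q0}) = {q0, q1, q4}.
Read '0': {q0, q1, q4} → {q0, q1, q2, q4, q6}.
Read '1': {q0, q1, q2, q4, q6} → {q0, q1, q2, q3, q4, q5, q6, q7}.
Read '1': {q0, q1, q2, q3, q4, q5, q6, q7} → {q0, q1, q2, q3, q4, q5, q6, q7}.
Read '1': {q0, q1, q2, q3, q4, q5, q6, q7} → {q0, q1, q2, q3, q4, q5, q6, q7}.
Read '0': {q0, q1, q2, q3, q4, q5, q6, q7} → {q0, q1, q2, q3, q4, q6}.
Read '0': {q0, q1, q2, q3, q4, q6} → {q0, q1, q2, q3, q4, q6}.
Read '0': {q0, q1, q2, q3, q4, q6} → {q0, q1, q2, q3, q4, q6}.
Read '0': {q0, q1, q2, q3, q4, q6} → {q0, q1, q2, q3, q4, q6}.
The final set {q0, q1, q2, q3, q4, q6} contains the accepting states q2, q4, q6.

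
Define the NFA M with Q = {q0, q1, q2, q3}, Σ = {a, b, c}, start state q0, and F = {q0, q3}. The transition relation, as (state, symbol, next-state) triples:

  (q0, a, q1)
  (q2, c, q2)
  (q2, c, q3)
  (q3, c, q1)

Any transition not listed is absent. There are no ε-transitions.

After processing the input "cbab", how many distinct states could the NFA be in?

Start in {q0}.
Read 'c': q0→∅; now ∅.
The set is empty and remains empty for the remaining 3 symbols.
That set has 0 states.

0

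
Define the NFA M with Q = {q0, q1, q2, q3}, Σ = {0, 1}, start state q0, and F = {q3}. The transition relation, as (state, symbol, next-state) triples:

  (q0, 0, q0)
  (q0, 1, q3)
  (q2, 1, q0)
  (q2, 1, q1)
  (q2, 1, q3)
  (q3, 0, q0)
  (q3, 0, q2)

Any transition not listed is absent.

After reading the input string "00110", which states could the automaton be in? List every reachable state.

Start in {q0}.
Read '0': q0→{q0}; now {q0}.
Read '0': q0→{q0}; now {q0}.
Read '1': q0→{q3}; now {q3}.
Read '1': q3→∅; now ∅.
The set is empty and remains empty for the remaining 1 symbol.

∅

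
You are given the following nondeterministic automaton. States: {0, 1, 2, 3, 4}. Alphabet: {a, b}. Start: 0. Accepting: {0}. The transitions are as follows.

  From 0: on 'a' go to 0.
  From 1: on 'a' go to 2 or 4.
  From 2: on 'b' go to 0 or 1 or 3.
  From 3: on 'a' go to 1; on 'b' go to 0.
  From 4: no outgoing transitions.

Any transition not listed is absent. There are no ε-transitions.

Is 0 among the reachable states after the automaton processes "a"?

Yes

Start in {0}.
Read 'a': {0} → {0}.
State 0 is in {0}.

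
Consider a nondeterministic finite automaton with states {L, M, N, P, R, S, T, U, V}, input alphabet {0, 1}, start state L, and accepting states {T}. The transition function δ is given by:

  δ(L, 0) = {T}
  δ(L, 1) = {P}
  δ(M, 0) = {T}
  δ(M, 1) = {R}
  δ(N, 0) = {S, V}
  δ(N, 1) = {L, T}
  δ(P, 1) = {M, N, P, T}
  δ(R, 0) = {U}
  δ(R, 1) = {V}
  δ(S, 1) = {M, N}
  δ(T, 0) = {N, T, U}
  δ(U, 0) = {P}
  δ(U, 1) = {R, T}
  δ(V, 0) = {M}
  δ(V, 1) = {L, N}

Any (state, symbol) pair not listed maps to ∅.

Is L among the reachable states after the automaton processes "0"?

No

Start in {L}.
Read '0': L→{T}; now {T}.
State L is not in {T}.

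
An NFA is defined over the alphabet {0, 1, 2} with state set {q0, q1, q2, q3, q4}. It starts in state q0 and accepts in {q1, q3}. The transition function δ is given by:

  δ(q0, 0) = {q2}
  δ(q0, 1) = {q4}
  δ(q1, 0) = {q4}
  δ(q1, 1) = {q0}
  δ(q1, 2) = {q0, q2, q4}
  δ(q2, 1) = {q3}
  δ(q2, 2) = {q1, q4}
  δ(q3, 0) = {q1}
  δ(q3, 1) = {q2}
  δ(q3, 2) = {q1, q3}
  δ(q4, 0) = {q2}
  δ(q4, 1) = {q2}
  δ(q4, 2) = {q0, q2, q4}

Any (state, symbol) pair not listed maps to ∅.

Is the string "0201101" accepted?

No

Start in {q0}.
Read '0': {q0} → {q2}.
Read '2': {q2} → {q1, q4}.
Read '0': {q1, q4} → {q2, q4}.
Read '1': {q2, q4} → {q2, q3}.
Read '1': {q2, q3} → {q2, q3}.
Read '0': {q2, q3} → {q1}.
Read '1': {q1} → {q0}.
The final set {q0} contains no accepting state.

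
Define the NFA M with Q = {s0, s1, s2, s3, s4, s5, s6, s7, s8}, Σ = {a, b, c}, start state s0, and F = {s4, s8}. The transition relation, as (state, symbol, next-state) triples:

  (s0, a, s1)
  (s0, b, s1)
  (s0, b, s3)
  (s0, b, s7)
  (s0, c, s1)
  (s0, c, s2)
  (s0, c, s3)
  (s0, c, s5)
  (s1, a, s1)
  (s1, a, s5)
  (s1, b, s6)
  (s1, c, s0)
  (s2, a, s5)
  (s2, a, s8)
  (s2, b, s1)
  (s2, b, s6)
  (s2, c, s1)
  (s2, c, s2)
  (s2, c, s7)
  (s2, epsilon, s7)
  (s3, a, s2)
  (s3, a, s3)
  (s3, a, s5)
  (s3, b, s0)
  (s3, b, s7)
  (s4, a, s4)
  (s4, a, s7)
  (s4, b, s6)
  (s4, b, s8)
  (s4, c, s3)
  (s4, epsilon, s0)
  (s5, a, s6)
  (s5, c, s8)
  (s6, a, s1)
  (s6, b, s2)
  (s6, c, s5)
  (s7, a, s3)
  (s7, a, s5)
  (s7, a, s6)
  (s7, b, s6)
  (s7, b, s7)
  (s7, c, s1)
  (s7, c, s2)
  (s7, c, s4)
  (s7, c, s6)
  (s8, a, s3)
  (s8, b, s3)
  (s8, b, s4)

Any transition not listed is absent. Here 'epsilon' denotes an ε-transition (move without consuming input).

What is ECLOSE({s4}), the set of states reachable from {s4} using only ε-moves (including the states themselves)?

Begin with {s4}.
ε-move s4 → s0; add s0.

{s0, s4}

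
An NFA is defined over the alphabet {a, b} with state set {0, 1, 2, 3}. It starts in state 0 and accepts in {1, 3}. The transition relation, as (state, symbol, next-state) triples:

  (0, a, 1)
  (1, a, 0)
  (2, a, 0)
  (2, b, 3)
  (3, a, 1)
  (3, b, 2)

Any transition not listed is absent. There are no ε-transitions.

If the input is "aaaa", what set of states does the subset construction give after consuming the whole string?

{0}

Start in {0}.
Read 'a': {0} → {1}.
Read 'a': {1} → {0}.
Read 'a': {0} → {1}.
Read 'a': {1} → {0}.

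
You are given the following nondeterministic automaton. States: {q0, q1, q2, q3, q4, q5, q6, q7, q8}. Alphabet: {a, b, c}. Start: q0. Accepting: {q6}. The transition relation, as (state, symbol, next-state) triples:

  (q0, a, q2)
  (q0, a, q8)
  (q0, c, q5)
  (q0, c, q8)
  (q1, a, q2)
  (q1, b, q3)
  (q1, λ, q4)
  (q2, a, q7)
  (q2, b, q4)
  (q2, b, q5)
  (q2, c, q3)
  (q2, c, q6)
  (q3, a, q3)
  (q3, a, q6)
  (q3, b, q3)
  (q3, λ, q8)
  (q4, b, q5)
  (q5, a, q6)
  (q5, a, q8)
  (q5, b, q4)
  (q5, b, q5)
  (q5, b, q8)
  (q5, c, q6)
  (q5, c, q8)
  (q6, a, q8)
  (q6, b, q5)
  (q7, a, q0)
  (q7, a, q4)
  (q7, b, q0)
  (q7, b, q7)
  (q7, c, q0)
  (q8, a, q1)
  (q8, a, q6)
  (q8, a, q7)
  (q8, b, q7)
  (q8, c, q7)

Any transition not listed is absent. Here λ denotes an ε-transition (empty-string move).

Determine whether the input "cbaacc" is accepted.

Start in {q0}.
Read 'c': {q0} → {q5, q8}.
Read 'b': {q5, q8} → {q4, q5, q7, q8}.
Read 'a': {q4, q5, q7, q8} → {q0, q1, q4, q6, q7, q8}.
Read 'a': {q0, q1, q4, q6, q7, q8} → {q0, q1, q2, q4, q6, q7, q8}.
Read 'c': {q0, q1, q2, q4, q6, q7, q8} → {q0, q3, q5, q6, q7, q8}.
Read 'c': {q0, q3, q5, q6, q7, q8} → {q0, q5, q6, q7, q8}.
The final set {q0, q5, q6, q7, q8} contains the accepting state q6.

Yes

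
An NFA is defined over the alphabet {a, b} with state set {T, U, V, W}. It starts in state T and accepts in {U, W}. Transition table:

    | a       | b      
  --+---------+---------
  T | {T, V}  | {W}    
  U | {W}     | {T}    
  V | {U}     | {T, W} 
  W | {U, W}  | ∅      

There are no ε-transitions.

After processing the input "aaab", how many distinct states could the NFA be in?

2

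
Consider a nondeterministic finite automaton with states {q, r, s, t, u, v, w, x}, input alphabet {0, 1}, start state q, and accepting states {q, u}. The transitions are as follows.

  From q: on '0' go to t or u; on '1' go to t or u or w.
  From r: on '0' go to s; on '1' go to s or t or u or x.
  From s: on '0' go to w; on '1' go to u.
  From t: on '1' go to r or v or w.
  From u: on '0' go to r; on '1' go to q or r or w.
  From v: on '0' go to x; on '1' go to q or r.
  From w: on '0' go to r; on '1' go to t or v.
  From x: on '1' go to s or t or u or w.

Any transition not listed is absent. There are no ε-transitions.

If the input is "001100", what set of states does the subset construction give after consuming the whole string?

{r, s, w}

Start in {q}.
Read '0': {q} → {t, u}.
Read '0': {t, u} → {r}.
Read '1': {r} → {s, t, u, x}.
Read '1': {s, t, u, x} → {q, r, s, t, u, v, w}.
Read '0': {q, r, s, t, u, v, w} → {r, s, t, u, w, x}.
Read '0': {r, s, t, u, w, x} → {r, s, w}.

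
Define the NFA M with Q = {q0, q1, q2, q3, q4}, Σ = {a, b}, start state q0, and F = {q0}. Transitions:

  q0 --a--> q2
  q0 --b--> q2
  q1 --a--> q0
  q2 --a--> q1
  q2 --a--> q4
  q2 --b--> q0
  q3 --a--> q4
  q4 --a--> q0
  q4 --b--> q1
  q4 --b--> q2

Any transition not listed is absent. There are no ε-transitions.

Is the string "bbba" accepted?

Start in {q0}.
Read 'b': q0→{q2}; now {q2}.
Read 'b': q2→{q0}; now {q0}.
Read 'b': q0→{q2}; now {q2}.
Read 'a': q2→{q1, q4}; now {q1, q4}.
The final set {q1, q4} contains no accepting state.

No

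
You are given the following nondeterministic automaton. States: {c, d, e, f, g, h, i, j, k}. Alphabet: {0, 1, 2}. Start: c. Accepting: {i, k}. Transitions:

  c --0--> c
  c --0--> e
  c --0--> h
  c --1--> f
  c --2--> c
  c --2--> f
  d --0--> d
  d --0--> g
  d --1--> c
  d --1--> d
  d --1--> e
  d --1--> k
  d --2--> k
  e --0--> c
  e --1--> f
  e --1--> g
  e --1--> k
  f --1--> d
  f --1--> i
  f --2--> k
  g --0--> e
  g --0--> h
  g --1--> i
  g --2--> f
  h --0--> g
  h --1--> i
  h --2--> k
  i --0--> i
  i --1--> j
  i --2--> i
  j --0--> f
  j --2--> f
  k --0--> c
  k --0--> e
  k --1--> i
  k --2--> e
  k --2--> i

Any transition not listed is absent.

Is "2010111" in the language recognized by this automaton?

Start in {c}.
Read '2': c→{c, f}; now {c, f}.
Read '0': c→{c, e, h}, f→∅; now {c, e, h}.
Read '1': c→{f}, e→{f, g, k}, h→{i}; now {f, g, i, k}.
Read '0': f→∅, g→{e, h}, i→{i}, k→{c, e}; now {c, e, h, i}.
Read '1': c→{f}, e→{f, g, k}, h→{i}, i→{j}; now {f, g, i, j, k}.
Read '1': f→{d, i}, g→{i}, i→{j}, j→∅, k→{i}; now {d, i, j}.
Read '1': d→{c, d, e, k}, i→{j}, j→∅; now {c, d, e, j, k}.
The final set {c, d, e, j, k} contains the accepting state k.

Yes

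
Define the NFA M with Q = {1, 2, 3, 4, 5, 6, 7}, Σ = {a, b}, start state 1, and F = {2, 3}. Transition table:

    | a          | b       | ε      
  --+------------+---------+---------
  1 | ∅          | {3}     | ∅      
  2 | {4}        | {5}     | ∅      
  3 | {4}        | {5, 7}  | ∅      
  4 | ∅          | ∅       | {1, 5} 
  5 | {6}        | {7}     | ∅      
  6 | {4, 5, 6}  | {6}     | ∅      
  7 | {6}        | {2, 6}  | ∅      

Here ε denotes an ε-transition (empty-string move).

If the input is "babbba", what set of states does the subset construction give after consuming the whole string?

{1, 4, 5, 6}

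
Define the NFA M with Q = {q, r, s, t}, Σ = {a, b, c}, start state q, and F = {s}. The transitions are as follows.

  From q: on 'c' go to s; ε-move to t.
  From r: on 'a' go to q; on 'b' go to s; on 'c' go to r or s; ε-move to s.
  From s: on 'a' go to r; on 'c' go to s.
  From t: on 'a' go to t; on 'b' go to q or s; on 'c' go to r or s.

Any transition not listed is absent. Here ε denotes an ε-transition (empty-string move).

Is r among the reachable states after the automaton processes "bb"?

No

Start: ε-closure({q}) = {q, t}.
Read 'b': q→∅, t→{q, s}; union {q, s}; ε-closure = {q, s, t}.
Read 'b': q→∅, s→∅, t→{q, s}; union {q, s}; ε-closure = {q, s, t}.
State r is not in {q, s, t}.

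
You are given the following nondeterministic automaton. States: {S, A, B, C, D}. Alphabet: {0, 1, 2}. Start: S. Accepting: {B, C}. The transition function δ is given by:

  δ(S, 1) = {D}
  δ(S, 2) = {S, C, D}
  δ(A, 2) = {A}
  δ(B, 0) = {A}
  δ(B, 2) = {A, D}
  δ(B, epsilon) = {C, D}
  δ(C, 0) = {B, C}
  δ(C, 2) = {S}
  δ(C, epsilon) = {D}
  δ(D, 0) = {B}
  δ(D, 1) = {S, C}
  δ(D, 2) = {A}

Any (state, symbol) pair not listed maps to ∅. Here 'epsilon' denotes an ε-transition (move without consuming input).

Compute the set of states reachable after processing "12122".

∅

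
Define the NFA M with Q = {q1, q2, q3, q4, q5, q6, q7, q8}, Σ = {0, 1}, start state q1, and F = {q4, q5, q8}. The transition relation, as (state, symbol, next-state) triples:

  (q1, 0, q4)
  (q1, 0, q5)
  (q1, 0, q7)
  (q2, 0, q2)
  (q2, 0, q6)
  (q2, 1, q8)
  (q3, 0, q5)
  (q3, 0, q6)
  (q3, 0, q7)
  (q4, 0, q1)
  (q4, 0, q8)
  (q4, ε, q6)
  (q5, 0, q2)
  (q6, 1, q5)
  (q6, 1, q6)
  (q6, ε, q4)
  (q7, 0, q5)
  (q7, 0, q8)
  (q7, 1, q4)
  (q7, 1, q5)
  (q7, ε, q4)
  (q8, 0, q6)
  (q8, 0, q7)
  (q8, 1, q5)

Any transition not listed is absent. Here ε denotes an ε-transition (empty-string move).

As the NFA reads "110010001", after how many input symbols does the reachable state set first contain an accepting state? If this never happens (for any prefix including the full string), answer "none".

Start in {q1}.
Read '1': q1→∅; now ∅.
The set is empty and remains empty for the remaining 8 symbols.
No reachable set along the way intersects F.

none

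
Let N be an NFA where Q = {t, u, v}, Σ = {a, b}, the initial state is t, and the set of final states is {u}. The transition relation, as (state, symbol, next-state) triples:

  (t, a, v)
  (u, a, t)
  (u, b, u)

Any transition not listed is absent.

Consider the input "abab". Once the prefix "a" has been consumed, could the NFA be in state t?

No

Start in {t}.
Read 'a': {t} → {v}.
State t is not in {v}.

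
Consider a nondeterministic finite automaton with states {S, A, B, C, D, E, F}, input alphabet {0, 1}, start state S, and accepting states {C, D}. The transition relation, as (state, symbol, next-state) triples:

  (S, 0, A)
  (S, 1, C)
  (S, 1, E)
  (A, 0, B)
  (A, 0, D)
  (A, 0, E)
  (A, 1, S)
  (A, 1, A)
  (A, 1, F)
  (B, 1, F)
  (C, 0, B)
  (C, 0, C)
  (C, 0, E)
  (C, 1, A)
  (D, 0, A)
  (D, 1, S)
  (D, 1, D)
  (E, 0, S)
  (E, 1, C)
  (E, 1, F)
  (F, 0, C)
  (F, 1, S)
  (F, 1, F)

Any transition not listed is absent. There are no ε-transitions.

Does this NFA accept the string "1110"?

Start in {S}.
Read '1': {S} → {C, E}.
Read '1': {C, E} → {A, C, F}.
Read '1': {A, C, F} → {S, A, F}.
Read '0': {S, A, F} → {A, B, C, D, E}.
The final set {A, B, C, D, E} contains the accepting states C, D.

Yes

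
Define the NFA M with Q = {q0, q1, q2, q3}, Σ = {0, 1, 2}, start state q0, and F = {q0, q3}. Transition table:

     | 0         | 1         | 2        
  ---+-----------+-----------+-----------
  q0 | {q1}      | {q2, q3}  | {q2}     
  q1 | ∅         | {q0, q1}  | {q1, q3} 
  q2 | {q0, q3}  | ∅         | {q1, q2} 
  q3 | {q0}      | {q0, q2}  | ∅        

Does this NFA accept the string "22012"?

No

Start in {q0}.
Read '2': q0→{q2}; now {q2}.
Read '2': q2→{q1, q2}; now {q1, q2}.
Read '0': q1→∅, q2→{q0, q3}; now {q0, q3}.
Read '1': q0→{q2, q3}, q3→{q0, q2}; now {q0, q2, q3}.
Read '2': q0→{q2}, q2→{q1, q2}, q3→∅; now {q1, q2}.
The final set {q1, q2} contains no accepting state.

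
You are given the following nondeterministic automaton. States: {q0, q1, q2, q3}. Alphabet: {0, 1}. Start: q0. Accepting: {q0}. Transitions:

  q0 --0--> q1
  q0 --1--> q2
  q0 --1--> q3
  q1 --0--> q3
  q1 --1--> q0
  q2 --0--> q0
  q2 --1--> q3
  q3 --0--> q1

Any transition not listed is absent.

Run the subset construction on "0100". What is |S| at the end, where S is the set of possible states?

1

Start in {q0}.
Read '0': {q0} → {q1}.
Read '1': {q1} → {q0}.
Read '0': {q0} → {q1}.
Read '0': {q1} → {q3}.
That set has 1 state.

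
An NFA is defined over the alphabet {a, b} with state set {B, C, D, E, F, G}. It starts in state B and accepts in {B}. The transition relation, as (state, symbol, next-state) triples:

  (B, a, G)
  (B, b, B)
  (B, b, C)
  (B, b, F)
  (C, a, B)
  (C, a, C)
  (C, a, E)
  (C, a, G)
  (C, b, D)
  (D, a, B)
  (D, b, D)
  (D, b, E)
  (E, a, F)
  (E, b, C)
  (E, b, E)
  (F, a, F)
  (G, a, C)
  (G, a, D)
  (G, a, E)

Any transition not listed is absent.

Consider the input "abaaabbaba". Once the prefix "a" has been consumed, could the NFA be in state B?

Start in {B}.
Read 'a': {B} → {G}.
State B is not in {G}.

No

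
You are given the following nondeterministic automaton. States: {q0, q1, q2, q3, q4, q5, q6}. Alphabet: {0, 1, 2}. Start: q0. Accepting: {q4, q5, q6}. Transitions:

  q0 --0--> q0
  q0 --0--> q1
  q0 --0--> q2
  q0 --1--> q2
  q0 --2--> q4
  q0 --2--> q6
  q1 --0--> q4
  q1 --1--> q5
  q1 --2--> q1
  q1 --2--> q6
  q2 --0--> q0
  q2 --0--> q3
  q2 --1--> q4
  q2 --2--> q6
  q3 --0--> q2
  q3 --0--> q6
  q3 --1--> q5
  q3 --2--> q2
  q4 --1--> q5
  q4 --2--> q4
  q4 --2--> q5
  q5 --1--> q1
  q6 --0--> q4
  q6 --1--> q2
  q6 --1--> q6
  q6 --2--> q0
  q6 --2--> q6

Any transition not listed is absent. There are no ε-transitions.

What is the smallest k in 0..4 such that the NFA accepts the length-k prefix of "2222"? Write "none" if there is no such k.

1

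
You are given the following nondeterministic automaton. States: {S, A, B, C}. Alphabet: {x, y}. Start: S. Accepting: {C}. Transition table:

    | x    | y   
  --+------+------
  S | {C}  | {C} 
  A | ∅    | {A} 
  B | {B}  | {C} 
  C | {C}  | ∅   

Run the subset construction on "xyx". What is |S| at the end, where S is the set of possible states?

Start in {S}.
Read 'x': S→{C}; now {C}.
Read 'y': C→∅; now ∅.
The set is empty and remains empty for the remaining 1 symbol.
That set has 0 states.

0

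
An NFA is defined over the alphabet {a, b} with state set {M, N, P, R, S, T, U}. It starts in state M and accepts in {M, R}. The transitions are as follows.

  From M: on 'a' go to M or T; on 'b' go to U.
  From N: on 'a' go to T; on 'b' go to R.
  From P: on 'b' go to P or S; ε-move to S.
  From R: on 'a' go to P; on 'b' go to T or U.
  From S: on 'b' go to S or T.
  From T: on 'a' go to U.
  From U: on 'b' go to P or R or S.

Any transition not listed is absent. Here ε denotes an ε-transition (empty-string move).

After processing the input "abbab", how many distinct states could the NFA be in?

Start in {M}.
Read 'a': M→{M, T}; now {M, T}.
Read 'b': M→{U}, T→∅; now {U}.
Read 'b': U→{P, R, S}; now {P, R, S}.
Read 'a': P→∅, R→{P}, S→∅; union {P}; ε-closure = {P, S}.
Read 'b': P→{P, S}, S→{S, T}; now {P, S, T}.
That set has 3 states.

3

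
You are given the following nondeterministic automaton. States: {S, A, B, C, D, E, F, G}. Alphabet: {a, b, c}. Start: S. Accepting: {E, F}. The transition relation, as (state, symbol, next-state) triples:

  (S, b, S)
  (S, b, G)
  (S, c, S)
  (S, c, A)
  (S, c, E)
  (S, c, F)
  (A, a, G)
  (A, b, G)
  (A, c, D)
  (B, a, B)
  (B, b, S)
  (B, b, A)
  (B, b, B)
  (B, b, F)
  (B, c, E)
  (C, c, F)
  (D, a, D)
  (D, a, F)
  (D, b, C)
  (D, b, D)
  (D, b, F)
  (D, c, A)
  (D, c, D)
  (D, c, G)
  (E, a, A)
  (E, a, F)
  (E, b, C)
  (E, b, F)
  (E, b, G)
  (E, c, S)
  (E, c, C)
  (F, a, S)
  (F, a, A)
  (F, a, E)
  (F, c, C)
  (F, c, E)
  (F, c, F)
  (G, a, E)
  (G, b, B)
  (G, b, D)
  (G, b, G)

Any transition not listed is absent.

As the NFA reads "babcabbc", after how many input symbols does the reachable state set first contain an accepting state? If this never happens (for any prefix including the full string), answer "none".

2

Start in {S}.
Read 'b': S→{S, G}; now {S, G}.
Read 'a': S→∅, G→{E}; now {E}.
None of the earlier sets intersect F, but {E} does.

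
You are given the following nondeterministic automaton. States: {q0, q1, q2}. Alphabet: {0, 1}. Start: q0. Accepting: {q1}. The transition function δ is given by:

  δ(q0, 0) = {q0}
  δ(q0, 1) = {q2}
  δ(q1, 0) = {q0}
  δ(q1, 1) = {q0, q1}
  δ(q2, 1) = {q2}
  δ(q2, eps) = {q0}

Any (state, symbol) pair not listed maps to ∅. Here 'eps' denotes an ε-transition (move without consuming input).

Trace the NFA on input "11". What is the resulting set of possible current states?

{q0, q2}

Start in {q0}.
Read '1': {q0} → {q0, q2}.
Read '1': {q0, q2} → {q0, q2}.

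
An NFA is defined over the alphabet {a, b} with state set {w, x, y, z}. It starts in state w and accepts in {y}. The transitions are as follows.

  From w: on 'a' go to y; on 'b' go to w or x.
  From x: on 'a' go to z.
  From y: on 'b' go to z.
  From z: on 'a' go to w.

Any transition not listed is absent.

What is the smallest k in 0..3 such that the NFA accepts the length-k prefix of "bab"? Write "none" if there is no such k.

2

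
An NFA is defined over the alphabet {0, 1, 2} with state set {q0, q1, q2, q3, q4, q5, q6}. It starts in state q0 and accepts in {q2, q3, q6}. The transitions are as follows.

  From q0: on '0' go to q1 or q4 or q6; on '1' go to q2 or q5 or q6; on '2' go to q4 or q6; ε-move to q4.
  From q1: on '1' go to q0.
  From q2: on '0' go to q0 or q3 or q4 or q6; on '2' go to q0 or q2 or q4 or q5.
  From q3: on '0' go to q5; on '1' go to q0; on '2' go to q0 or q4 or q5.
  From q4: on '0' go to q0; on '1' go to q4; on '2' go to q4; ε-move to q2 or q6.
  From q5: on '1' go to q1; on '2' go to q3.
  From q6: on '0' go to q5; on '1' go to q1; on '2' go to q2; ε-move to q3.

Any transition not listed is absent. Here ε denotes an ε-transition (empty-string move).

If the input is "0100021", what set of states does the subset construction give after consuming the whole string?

Start: ε-closure({q0}) = {q0, q2, q3, q4, q6}.
Read '0': q0→{q1, q4, q6}, q2→{q0, q3, q4, q6}, q3→{q5}, q4→{q0}, q6→{q5}; union {q0, q1, q3, q4, q5, q6}; ε-closure = {q0, q1, q2, q3, q4, q5, q6}.
Read '1': q0→{q2, q5, q6}, q1→{q0}, q2→∅, q3→{q0}, q4→{q4}, q5→{q1}, q6→{q1}; union {q0, q1, q2, q4, q5, q6}; ε-closure = {q0, q1, q2, q3, q4, q5, q6}.
Read '0': q0→{q1, q4, q6}, q1→∅, q2→{q0, q3, q4, q6}, q3→{q5}, q4→{q0}, q5→∅, q6→{q5}; union {q0, q1, q3, q4, q5, q6}; ε-closure = {q0, q1, q2, q3, q4, q5, q6}.
Read '0': q0→{q1, q4, q6}, q1→∅, q2→{q0, q3, q4, q6}, q3→{q5}, q4→{q0}, q5→∅, q6→{q5}; union {q0, q1, q3, q4, q5, q6}; ε-closure = {q0, q1, q2, q3, q4, q5, q6}.
Read '0': q0→{q1, q4, q6}, q1→∅, q2→{q0, q3, q4, q6}, q3→{q5}, q4→{q0}, q5→∅, q6→{q5}; union {q0, q1, q3, q4, q5, q6}; ε-closure = {q0, q1, q2, q3, q4, q5, q6}.
Read '2': q0→{q4, q6}, q1→∅, q2→{q0, q2, q4, q5}, q3→{q0, q4, q5}, q4→{q4}, q5→{q3}, q6→{q2}; now {q0, q2, q3, q4, q5, q6}.
Read '1': q0→{q2, q5, q6}, q2→∅, q3→{q0}, q4→{q4}, q5→{q1}, q6→{q1}; union {q0, q1, q2, q4, q5, q6}; ε-closure = {q0, q1, q2, q3, q4, q5, q6}.

{q0, q1, q2, q3, q4, q5, q6}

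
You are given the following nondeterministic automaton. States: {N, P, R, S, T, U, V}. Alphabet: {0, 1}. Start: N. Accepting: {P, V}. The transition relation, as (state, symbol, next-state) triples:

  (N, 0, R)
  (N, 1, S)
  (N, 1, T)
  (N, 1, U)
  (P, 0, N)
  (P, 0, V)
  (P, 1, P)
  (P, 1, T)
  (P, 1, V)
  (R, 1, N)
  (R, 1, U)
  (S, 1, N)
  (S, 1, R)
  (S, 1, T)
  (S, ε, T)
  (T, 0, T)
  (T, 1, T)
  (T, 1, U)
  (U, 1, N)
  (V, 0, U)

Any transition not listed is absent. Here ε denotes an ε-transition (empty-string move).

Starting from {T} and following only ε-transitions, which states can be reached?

Begin with {T}.
No ε-moves leave this set, so the closure equals the set itself.

{T}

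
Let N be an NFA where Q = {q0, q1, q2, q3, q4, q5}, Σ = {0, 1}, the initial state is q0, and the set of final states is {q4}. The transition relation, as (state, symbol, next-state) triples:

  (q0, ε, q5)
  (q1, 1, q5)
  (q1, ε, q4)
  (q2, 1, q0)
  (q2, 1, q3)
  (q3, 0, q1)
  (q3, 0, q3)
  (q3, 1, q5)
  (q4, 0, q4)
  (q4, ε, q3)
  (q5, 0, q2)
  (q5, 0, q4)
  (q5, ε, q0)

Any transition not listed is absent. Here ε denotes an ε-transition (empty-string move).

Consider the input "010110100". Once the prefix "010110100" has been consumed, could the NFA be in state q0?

Start: ε-closure({q0}) = {q0, q5}.
Read '0': q0→∅, q5→{q2, q4}; union {q2, q4}; ε-closure = {q2, q3, q4}.
Read '1': q2→{q0, q3}, q3→{q5}, q4→∅; now {q0, q3, q5}.
Read '0': q0→∅, q3→{q1, q3}, q5→{q2, q4}; now {q1, q2, q3, q4}.
Read '1': q1→{q5}, q2→{q0, q3}, q3→{q5}, q4→∅; now {q0, q3, q5}.
Read '1': q0→∅, q3→{q5}, q5→∅; union {q5}; ε-closure = {q0, q5}.
Read '0': q0→∅, q5→{q2, q4}; union {q2, q4}; ε-closure = {q2, q3, q4}.
Read '1': q2→{q0, q3}, q3→{q5}, q4→∅; now {q0, q3, q5}.
Read '0': q0→∅, q3→{q1, q3}, q5→{q2, q4}; now {q1, q2, q3, q4}.
Read '0': q1→∅, q2→∅, q3→{q1, q3}, q4→{q4}; now {q1, q3, q4}.
State q0 is not in {q1, q3, q4}.

No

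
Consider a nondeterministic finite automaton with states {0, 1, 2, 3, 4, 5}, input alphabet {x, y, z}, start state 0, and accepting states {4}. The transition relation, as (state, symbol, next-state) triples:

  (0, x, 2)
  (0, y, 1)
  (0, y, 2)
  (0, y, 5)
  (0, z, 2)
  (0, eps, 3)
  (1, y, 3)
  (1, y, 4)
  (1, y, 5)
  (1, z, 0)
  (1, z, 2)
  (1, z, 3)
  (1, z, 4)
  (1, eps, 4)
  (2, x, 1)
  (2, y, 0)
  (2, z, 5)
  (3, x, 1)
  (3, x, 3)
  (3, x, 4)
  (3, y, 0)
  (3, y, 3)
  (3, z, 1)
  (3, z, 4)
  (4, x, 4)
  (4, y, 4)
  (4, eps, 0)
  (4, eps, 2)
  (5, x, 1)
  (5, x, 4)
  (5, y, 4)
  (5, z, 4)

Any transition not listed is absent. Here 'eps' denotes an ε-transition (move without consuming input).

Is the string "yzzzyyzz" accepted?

Start: ε-closure({0}) = {0, 3}.
Read 'y': 0→{1, 2, 5}, 3→{0, 3}; union {0, 1, 2, 3, 5}; ε-closure = {0, 1, 2, 3, 4, 5}.
Read 'z': 0→{2}, 1→{0, 2, 3, 4}, 2→{5}, 3→{1, 4}, 4→∅, 5→{4}; now {0, 1, 2, 3, 4, 5}.
Read 'z': 0→{2}, 1→{0, 2, 3, 4}, 2→{5}, 3→{1, 4}, 4→∅, 5→{4}; now {0, 1, 2, 3, 4, 5}.
Read 'z': 0→{2}, 1→{0, 2, 3, 4}, 2→{5}, 3→{1, 4}, 4→∅, 5→{4}; now {0, 1, 2, 3, 4, 5}.
Read 'y': 0→{1, 2, 5}, 1→{3, 4, 5}, 2→{0}, 3→{0, 3}, 4→{4}, 5→{4}; now {0, 1, 2, 3, 4, 5}.
Read 'y': 0→{1, 2, 5}, 1→{3, 4, 5}, 2→{0}, 3→{0, 3}, 4→{4}, 5→{4}; now {0, 1, 2, 3, 4, 5}.
Read 'z': 0→{2}, 1→{0, 2, 3, 4}, 2→{5}, 3→{1, 4}, 4→∅, 5→{4}; now {0, 1, 2, 3, 4, 5}.
Read 'z': 0→{2}, 1→{0, 2, 3, 4}, 2→{5}, 3→{1, 4}, 4→∅, 5→{4}; now {0, 1, 2, 3, 4, 5}.
The final set {0, 1, 2, 3, 4, 5} contains the accepting state 4.

Yes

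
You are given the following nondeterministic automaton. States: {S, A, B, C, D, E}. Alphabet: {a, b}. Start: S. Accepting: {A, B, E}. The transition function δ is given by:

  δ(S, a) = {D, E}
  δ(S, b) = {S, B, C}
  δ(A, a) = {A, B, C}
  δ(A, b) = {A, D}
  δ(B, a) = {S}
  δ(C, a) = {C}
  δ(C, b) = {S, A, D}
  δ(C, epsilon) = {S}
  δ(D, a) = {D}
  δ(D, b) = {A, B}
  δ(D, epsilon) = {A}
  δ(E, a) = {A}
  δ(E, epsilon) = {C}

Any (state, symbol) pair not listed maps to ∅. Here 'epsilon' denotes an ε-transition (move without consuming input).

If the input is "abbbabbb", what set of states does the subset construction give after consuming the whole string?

Start in {S}.
Read 'a': S→{D, E}; union {D, E}; ε-closure = {S, A, C, D, E}.
Read 'b': S→{S, B, C}, A→{A, D}, C→{S, A, D}, D→{A, B}, E→∅; now {S, A, B, C, D}.
Read 'b': S→{S, B, C}, A→{A, D}, B→∅, C→{S, A, D}, D→{A, B}; now {S, A, B, C, D}.
Read 'b': S→{S, B, C}, A→{A, D}, B→∅, C→{S, A, D}, D→{A, B}; now {S, A, B, C, D}.
Read 'a': S→{D, E}, A→{A, B, C}, B→{S}, C→{C}, D→{D}; now {S, A, B, C, D, E}.
Read 'b': S→{S, B, C}, A→{A, D}, B→∅, C→{S, A, D}, D→{A, B}, E→∅; now {S, A, B, C, D}.
Read 'b': S→{S, B, C}, A→{A, D}, B→∅, C→{S, A, D}, D→{A, B}; now {S, A, B, C, D}.
Read 'b': S→{S, B, C}, A→{A, D}, B→∅, C→{S, A, D}, D→{A, B}; now {S, A, B, C, D}.

{S, A, B, C, D}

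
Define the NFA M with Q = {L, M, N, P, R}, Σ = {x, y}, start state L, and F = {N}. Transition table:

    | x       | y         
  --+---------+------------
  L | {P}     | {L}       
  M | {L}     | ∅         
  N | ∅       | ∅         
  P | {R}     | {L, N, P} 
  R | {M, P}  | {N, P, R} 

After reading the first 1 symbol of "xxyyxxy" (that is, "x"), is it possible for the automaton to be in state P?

Yes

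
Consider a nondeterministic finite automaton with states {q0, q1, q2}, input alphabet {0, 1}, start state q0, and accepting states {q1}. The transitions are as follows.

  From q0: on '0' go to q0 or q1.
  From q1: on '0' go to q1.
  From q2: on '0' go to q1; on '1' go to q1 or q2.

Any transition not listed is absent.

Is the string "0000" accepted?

Start in {q0}.
Read '0': q0→{q0, q1}; now {q0, q1}.
Read '0': q0→{q0, q1}, q1→{q1}; now {q0, q1}.
Read '0': q0→{q0, q1}, q1→{q1}; now {q0, q1}.
Read '0': q0→{q0, q1}, q1→{q1}; now {q0, q1}.
The final set {q0, q1} contains the accepting state q1.

Yes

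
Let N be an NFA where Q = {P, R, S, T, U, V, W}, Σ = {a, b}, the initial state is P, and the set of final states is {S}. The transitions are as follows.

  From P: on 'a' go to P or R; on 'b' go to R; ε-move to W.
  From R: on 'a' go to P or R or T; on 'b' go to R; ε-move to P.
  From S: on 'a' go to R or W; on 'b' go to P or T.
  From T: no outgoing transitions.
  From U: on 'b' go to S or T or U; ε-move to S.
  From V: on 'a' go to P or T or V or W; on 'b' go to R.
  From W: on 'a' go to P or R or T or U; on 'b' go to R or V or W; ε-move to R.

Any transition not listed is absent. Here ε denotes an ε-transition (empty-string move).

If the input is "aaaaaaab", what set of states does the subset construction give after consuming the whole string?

{P, R, S, T, U, V, W}

Start: ε-closure({P}) = {P, R, W}.
Read 'a': {P, R, W} → {P, R, S, T, U, W}.
Read 'a': {P, R, S, T, U, W} → {P, R, S, T, U, W}.
Read 'a': {P, R, S, T, U, W} → {P, R, S, T, U, W}.
Read 'a': {P, R, S, T, U, W} → {P, R, S, T, U, W}.
Read 'a': {P, R, S, T, U, W} → {P, R, S, T, U, W}.
Read 'a': {P, R, S, T, U, W} → {P, R, S, T, U, W}.
Read 'a': {P, R, S, T, U, W} → {P, R, S, T, U, W}.
Read 'b': {P, R, S, T, U, W} → {P, R, S, T, U, V, W}.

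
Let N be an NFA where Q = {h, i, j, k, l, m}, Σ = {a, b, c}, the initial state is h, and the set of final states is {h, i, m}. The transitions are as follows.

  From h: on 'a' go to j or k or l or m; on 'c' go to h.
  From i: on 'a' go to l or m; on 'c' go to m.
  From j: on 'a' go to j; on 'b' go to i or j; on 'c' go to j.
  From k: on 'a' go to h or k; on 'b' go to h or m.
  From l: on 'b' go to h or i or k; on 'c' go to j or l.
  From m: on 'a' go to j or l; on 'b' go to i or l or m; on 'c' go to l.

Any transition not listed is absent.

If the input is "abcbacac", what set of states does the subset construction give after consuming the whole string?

Start in {h}.
Read 'a': h→{j, k, l, m}; now {j, k, l, m}.
Read 'b': j→{i, j}, k→{h, m}, l→{h, i, k}, m→{i, l, m}; now {h, i, j, k, l, m}.
Read 'c': h→{h}, i→{m}, j→{j}, k→∅, l→{j, l}, m→{l}; now {h, j, l, m}.
Read 'b': h→∅, j→{i, j}, l→{h, i, k}, m→{i, l, m}; now {h, i, j, k, l, m}.
Read 'a': h→{j, k, l, m}, i→{l, m}, j→{j}, k→{h, k}, l→∅, m→{j, l}; now {h, j, k, l, m}.
Read 'c': h→{h}, j→{j}, k→∅, l→{j, l}, m→{l}; now {h, j, l}.
Read 'a': h→{j, k, l, m}, j→{j}, l→∅; now {j, k, l, m}.
Read 'c': j→{j}, k→∅, l→{j, l}, m→{l}; now {j, l}.

{j, l}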